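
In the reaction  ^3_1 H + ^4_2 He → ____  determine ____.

Li-7

Conserve mass number: 3 + 4 = A, so A = 7.
Conserve atomic number: 1 + 2 = Z, so Z = 3.
Z = 3 is lithium, so the species is ^7_3 Li.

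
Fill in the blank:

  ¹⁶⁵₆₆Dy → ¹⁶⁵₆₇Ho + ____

Conserve mass number: 165 = 165 + A, so A = 0.
Conserve atomic number: 66 = 67 + Z, so Z = -1.
A = 0 and Z = -1 is ⁰₋₁e — a beta-minus particle.

beta-minus particle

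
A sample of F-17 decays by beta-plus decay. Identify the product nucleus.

O-17

Beta-plus decay: mass number changes by +0, atomic number by -1.
A: 17 = 17; Z: 9 − 1 = 8.
Z = 8 is oxygen, so the daughter is O-17.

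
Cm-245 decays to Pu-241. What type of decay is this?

ΔA = 241 − 245 = -4; ΔZ = 94 − 96 = -2.
A drops by 4 and Z drops by 2 — the signature of alpha emission.

alpha decay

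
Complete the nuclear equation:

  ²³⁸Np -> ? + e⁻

Conserve mass number: 238 = A + 0, so A = 238.
Conserve atomic number: 93 = Z − 1, so Z = 94.
Z = 94 is plutonium, so the species is ²³⁸Pu.

Pu-238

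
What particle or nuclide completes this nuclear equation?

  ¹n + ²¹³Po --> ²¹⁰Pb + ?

alpha particle

Conserve mass number: 1 + 213 = 210 + A, so A = 4.
Conserve atomic number: 0 + 84 = 82 + Z, so Z = 2.
A = 4 and Z = 2 is ⁴He — an alpha particle.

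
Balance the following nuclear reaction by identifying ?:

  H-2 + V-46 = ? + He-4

Conserve mass number: 2 + 46 = A + 4, so A = 44.
Conserve atomic number: 1 + 23 = Z + 2, so Z = 22.
Z = 22 is titanium, so the species is Ti-44.

Ti-44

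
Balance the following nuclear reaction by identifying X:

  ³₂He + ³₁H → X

Li-6

Conserve mass number: 3 + 3 = A, so A = 6.
Conserve atomic number: 2 + 1 = Z, so Z = 3.
Z = 3 is lithium, so the species is ⁶₃Li.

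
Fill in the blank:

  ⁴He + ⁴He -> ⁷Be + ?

neutron

Conserve mass number: 4 + 4 = 7 + A, so A = 1.
Conserve atomic number: 2 + 2 = 4 + Z, so Z = 0.
A = 1 and Z = 0 is ¹n — a neutron.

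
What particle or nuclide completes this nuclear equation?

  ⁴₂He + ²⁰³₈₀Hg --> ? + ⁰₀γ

Conserve mass number: 4 + 203 = A + 0, so A = 207.
Conserve atomic number: 2 + 80 = Z + 0, so Z = 82.
Z = 82 is lead, so the species is ²⁰⁷₈₂Pb.

Pb-207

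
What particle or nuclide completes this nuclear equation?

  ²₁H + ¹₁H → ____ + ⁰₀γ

He-3

Conserve mass number: 2 + 1 = A + 0, so A = 3.
Conserve atomic number: 1 + 1 = Z + 0, so Z = 2.
Z = 2 is helium, so the species is ³₂He.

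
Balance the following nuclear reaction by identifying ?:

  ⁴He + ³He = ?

Be-7

Conserve mass number: 4 + 3 = A, so A = 7.
Conserve atomic number: 2 + 2 = Z, so Z = 4.
Z = 4 is beryllium, so the species is ⁷Be.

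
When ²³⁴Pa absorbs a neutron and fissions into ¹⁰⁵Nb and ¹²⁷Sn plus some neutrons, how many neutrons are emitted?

Conserve mass number: 235 = 105 + 127 + k, so k = 235 − 232 = 3.
Check atomic number: 91 = 41 + 50 + 0 = 91. ✓

3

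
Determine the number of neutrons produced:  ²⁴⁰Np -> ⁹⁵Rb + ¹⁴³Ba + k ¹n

Conserve mass number: 240 = 95 + 143 + k, so k = 240 − 238 = 2.
Check atomic number: 93 = 37 + 56 + 0 = 93. ✓

2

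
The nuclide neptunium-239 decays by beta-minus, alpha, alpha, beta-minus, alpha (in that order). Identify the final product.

Ac-227

Start: (A, Z) = (239, 93).
After β⁻: (239, 94).
After α: (235, 92).
After α: (231, 90).
After β⁻: (231, 91).
After α: (227, 89).
Z = 89 is actinium.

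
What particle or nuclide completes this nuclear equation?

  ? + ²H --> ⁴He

deuteron

Conserve mass number: A + 2 = 4, so A = 2.
Conserve atomic number: Z + 1 = 2, so Z = 1.
A = 2 and Z = 1 is ²H — a deuteron.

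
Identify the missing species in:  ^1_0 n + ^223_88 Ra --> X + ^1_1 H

Conserve mass number: 1 + 223 = A + 1, so A = 223.
Conserve atomic number: 0 + 88 = Z + 1, so Z = 87.
Z = 87 is francium, so the species is ^223_87 Fr.

Fr-223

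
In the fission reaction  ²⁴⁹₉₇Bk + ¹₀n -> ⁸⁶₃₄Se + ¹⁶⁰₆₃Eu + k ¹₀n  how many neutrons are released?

Conserve mass number: 250 = 86 + 160 + k, so k = 250 − 246 = 4.
Check atomic number: 97 = 34 + 63 + 0 = 97. ✓

4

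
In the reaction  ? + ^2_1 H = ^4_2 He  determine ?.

deuteron

Conserve mass number: A + 2 = 4, so A = 2.
Conserve atomic number: Z + 1 = 2, so Z = 1.
A = 2 and Z = 1 is ^2_1 H — a deuteron.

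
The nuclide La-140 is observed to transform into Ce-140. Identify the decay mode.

ΔA = 140 − 140 = 0; ΔZ = 58 − 57 = +1.
A is unchanged and Z rises by 1 — a neutron has become a proton (β⁻ decay).

beta-minus decay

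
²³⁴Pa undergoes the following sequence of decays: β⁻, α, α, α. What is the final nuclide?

Rn-222

Start: (A, Z) = (234, 91).
After β⁻: (234, 92).
After α: (230, 90).
After α: (226, 88).
After α: (222, 86).
Z = 86 is radon.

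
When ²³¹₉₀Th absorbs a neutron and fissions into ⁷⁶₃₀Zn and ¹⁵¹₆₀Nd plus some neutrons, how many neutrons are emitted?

5

Conserve mass number: 232 = 76 + 151 + k, so k = 232 − 227 = 5.
Check atomic number: 90 = 30 + 60 + 0 = 90. ✓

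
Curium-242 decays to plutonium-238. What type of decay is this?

ΔA = 238 − 242 = -4; ΔZ = 94 − 96 = -2.
A drops by 4 and Z drops by 2 — the signature of alpha emission.

alpha decay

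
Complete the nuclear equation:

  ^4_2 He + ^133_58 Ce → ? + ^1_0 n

Nd-136

Conserve mass number: 4 + 133 = A + 1, so A = 136.
Conserve atomic number: 2 + 58 = Z + 0, so Z = 60.
Z = 60 is neodymium, so the species is ^136_60 Nd.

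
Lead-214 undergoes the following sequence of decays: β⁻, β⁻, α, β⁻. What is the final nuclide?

Start: (A, Z) = (214, 82).
After β⁻: (214, 83).
After β⁻: (214, 84).
After α: (210, 82).
After β⁻: (210, 83).
Z = 83 is bismuth.

Bi-210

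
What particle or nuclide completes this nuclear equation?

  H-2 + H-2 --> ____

Conserve mass number: 2 + 2 = A, so A = 4.
Conserve atomic number: 1 + 1 = Z, so Z = 2.
A = 4 and Z = 2 is He-4 — an alpha particle.

He-4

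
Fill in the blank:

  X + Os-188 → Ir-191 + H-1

alpha particle

Conserve mass number: A + 188 = 191 + 1, so A = 4.
Conserve atomic number: Z + 76 = 77 + 1, so Z = 2.
A = 4 and Z = 2 is He-4 — an alpha particle.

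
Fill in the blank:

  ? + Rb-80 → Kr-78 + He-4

deuteron

Conserve mass number: A + 80 = 78 + 4, so A = 2.
Conserve atomic number: Z + 37 = 36 + 2, so Z = 1.
A = 2 and Z = 1 is H-2 — a deuteron.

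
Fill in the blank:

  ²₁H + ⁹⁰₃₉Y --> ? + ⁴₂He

Sr-88

Conserve mass number: 2 + 90 = A + 4, so A = 88.
Conserve atomic number: 1 + 39 = Z + 2, so Z = 38.
Z = 38 is strontium, so the species is ⁸⁸₃₈Sr.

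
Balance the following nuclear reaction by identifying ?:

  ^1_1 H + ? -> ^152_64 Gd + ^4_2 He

Tb-155

Conserve mass number: 1 + A = 152 + 4, so A = 155.
Conserve atomic number: 1 + Z = 64 + 2, so Z = 65.
Z = 65 is terbium, so the species is ^155_65 Tb.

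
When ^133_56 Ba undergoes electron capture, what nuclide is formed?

Cs-133

Electron capture: mass number changes by +0, atomic number by -1.
A: 133 = 133; Z: 56 − 1 = 55.
Z = 55 is caesium, so the daughter is ^133_55 Cs.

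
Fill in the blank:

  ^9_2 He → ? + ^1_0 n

He-8

Conserve mass number: 9 = A + 1, so A = 8.
Conserve atomic number: 2 = Z + 0, so Z = 2.
Z = 2 is helium, so the species is ^8_2 He.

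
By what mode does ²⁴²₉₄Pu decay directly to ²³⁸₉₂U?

ΔA = 238 − 242 = -4; ΔZ = 92 − 94 = -2.
A drops by 4 and Z drops by 2 — the signature of alpha emission.

alpha decay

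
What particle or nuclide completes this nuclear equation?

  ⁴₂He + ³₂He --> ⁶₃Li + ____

proton

Conserve mass number: 4 + 3 = 6 + A, so A = 1.
Conserve atomic number: 2 + 2 = 3 + Z, so Z = 1.
A = 1 and Z = 1 is ¹₁H — a proton.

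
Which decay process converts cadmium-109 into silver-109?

ΔA = 109 − 109 = 0; ΔZ = 47 − 48 = -1.
A is unchanged and Z drops by 1 — a proton has become a neutron (β⁺ emission or electron capture).

beta-plus decay or electron capture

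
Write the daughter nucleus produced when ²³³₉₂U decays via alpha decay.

Alpha decay: mass number changes by -4, atomic number by -2.
A: 233 − 4 = 229; Z: 92 − 2 = 90.
Z = 90 is thorium, so the daughter is ²²⁹₉₀Th.

Th-229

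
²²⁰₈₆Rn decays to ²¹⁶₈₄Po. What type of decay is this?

alpha decay

ΔA = 216 − 220 = -4; ΔZ = 84 − 86 = -2.
A drops by 4 and Z drops by 2 — the signature of alpha emission.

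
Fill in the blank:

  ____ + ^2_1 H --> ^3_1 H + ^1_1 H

Conserve mass number: A + 2 = 3 + 1, so A = 2.
Conserve atomic number: Z + 1 = 1 + 1, so Z = 1.
A = 2 and Z = 1 is ^2_1 H — a deuteron.

deuteron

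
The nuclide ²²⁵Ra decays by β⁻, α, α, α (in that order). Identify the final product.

Bi-213

Start: (A, Z) = (225, 88).
After β⁻: (225, 89).
After α: (221, 87).
After α: (217, 85).
After α: (213, 83).
Z = 83 is bismuth.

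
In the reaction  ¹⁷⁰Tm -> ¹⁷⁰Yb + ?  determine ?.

beta-minus particle

Conserve mass number: 170 = 170 + A, so A = 0.
Conserve atomic number: 69 = 70 + Z, so Z = -1.
A = 0 and Z = -1 is e⁻ — a beta-minus particle.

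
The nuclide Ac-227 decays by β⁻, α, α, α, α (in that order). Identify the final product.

Start: (A, Z) = (227, 89).
After β⁻: (227, 90).
After α: (223, 88).
After α: (219, 86).
After α: (215, 84).
After α: (211, 82).
Z = 82 is lead.

Pb-211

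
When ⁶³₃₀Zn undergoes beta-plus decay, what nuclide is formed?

Beta-plus decay: mass number changes by +0, atomic number by -1.
A: 63 = 63; Z: 30 − 1 = 29.
Z = 29 is copper, so the daughter is ⁶³₂₉Cu.

Cu-63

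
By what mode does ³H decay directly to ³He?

beta-minus decay

ΔA = 3 − 3 = 0; ΔZ = 2 − 1 = +1.
A is unchanged and Z rises by 1 — a neutron has become a proton (β⁻ decay).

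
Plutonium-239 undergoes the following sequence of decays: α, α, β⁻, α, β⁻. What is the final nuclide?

Th-227

Start: (A, Z) = (239, 94).
After α: (235, 92).
After α: (231, 90).
After β⁻: (231, 91).
After α: (227, 89).
After β⁻: (227, 90).
Z = 90 is thorium.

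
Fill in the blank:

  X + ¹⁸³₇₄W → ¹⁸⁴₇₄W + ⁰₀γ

neutron

Conserve mass number: A + 183 = 184 + 0, so A = 1.
Conserve atomic number: Z + 74 = 74 + 0, so Z = 0.
A = 1 and Z = 0 is ¹₀n — a neutron.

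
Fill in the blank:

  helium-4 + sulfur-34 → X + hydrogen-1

Cl-37

Conserve mass number: 4 + 34 = A + 1, so A = 37.
Conserve atomic number: 2 + 16 = Z + 1, so Z = 17.
Z = 17 is chlorine, so the species is chlorine-37.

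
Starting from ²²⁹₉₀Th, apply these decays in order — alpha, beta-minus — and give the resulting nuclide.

Ac-225

Start: (A, Z) = (229, 90).
After α: (225, 88).
After β⁻: (225, 89).
Z = 89 is actinium.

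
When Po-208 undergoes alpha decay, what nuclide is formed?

Pb-204

Alpha decay: mass number changes by -4, atomic number by -2.
A: 208 − 4 = 204; Z: 84 − 2 = 82.
Z = 82 is lead, so the daughter is Pb-204.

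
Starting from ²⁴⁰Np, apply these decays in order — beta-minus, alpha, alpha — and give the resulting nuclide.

Th-232

Start: (A, Z) = (240, 93).
After β⁻: (240, 94).
After α: (236, 92).
After α: (232, 90).
Z = 90 is thorium.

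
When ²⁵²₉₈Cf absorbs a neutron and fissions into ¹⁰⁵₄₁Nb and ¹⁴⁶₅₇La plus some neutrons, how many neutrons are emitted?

2

Conserve mass number: 253 = 105 + 146 + k, so k = 253 − 251 = 2.
Check atomic number: 98 = 41 + 57 + 0 = 98. ✓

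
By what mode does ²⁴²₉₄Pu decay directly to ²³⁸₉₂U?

ΔA = 238 − 242 = -4; ΔZ = 92 − 94 = -2.
A drops by 4 and Z drops by 2 — the signature of alpha emission.

alpha decay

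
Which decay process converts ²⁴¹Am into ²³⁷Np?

ΔA = 237 − 241 = -4; ΔZ = 93 − 95 = -2.
A drops by 4 and Z drops by 2 — the signature of alpha emission.

alpha decay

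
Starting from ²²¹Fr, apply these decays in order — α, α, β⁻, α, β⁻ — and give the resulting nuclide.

Start: (A, Z) = (221, 87).
After α: (217, 85).
After α: (213, 83).
After β⁻: (213, 84).
After α: (209, 82).
After β⁻: (209, 83).
Z = 83 is bismuth.

Bi-209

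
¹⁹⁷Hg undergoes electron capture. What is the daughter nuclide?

Au-197

Electron capture: mass number changes by +0, atomic number by -1.
A: 197 = 197; Z: 80 − 1 = 79.
Z = 79 is gold, so the daughter is ¹⁹⁷Au.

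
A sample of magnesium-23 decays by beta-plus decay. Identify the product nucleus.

Na-23

Beta-plus decay: mass number changes by +0, atomic number by -1.
A: 23 = 23; Z: 12 − 1 = 11.
Z = 11 is sodium, so the daughter is sodium-23.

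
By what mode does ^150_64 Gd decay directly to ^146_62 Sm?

ΔA = 146 − 150 = -4; ΔZ = 62 − 64 = -2.
A drops by 4 and Z drops by 2 — the signature of alpha emission.

alpha decay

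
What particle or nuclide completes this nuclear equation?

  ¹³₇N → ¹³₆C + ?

Conserve mass number: 13 = 13 + A, so A = 0.
Conserve atomic number: 7 = 6 + Z, so Z = 1.
A = 0 and Z = 1 is ⁰₁e — a positron.

positron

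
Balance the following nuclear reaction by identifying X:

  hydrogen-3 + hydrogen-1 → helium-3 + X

neutron

Conserve mass number: 3 + 1 = 3 + A, so A = 1.
Conserve atomic number: 1 + 1 = 2 + Z, so Z = 0.
A = 1 and Z = 0 is neutron — a neutron.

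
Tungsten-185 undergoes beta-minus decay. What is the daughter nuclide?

Re-185

Beta-minus decay: mass number changes by +0, atomic number by +1.
A: 185 = 185; Z: 74 + 1 = 75.
Z = 75 is rhenium, so the daughter is rhenium-185.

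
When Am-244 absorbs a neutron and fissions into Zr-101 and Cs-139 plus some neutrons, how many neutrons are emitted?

5

Conserve mass number: 245 = 101 + 139 + k, so k = 245 − 240 = 5.
Check atomic number: 95 = 40 + 55 + 0 = 95. ✓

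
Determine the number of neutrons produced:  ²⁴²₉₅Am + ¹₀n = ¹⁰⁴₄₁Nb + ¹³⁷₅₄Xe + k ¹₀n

Conserve mass number: 243 = 104 + 137 + k, so k = 243 − 241 = 2.
Check atomic number: 95 = 41 + 54 + 0 = 95. ✓

2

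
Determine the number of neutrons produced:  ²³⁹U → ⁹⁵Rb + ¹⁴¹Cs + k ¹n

3

Conserve mass number: 239 = 95 + 141 + k, so k = 239 − 236 = 3.
Check atomic number: 92 = 37 + 55 + 0 = 92. ✓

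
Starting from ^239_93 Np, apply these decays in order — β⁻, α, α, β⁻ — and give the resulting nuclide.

Pa-231

Start: (A, Z) = (239, 93).
After β⁻: (239, 94).
After α: (235, 92).
After α: (231, 90).
After β⁻: (231, 91).
Z = 91 is protactinium.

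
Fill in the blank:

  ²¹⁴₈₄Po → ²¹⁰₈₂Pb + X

alpha particle

Conserve mass number: 214 = 210 + A, so A = 4.
Conserve atomic number: 84 = 82 + Z, so Z = 2.
A = 4 and Z = 2 is ⁴₂He — an alpha particle.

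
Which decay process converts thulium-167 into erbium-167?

beta-plus decay or electron capture

ΔA = 167 − 167 = 0; ΔZ = 68 − 69 = -1.
A is unchanged and Z drops by 1 — a proton has become a neutron (β⁺ emission or electron capture).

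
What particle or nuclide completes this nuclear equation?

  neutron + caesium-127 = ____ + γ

Conserve mass number: 1 + 127 = A + 0, so A = 128.
Conserve atomic number: 0 + 55 = Z + 0, so Z = 55.
Z = 55 is caesium, so the species is caesium-128.

Cs-128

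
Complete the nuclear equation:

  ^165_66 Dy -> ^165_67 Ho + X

beta-minus particle

Conserve mass number: 165 = 165 + A, so A = 0.
Conserve atomic number: 66 = 67 + Z, so Z = -1.
A = 0 and Z = -1 is ^0_-1 e — a beta-minus particle.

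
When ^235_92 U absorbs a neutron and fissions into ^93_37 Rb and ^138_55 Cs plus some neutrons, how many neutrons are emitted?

Conserve mass number: 236 = 93 + 138 + k, so k = 236 − 231 = 5.
Check atomic number: 92 = 37 + 55 + 0 = 92. ✓

5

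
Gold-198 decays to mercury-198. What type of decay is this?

beta-minus decay

ΔA = 198 − 198 = 0; ΔZ = 80 − 79 = +1.
A is unchanged and Z rises by 1 — a neutron has become a proton (β⁻ decay).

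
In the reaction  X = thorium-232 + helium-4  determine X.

Conserve mass number: A = 232 + 4, so A = 236.
Conserve atomic number: Z = 90 + 2, so Z = 92.
Z = 92 is uranium, so the species is uranium-236.

U-236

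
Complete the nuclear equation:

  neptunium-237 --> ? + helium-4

Conserve mass number: 237 = A + 4, so A = 233.
Conserve atomic number: 93 = Z + 2, so Z = 91.
Z = 91 is protactinium, so the species is protactinium-233.

Pa-233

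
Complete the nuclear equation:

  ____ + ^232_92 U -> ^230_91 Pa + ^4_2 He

Conserve mass number: A + 232 = 230 + 4, so A = 2.
Conserve atomic number: Z + 92 = 91 + 2, so Z = 1.
A = 2 and Z = 1 is ^2_1 H — a deuteron.

deuteron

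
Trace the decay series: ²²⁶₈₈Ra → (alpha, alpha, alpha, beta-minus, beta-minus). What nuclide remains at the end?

Start: (A, Z) = (226, 88).
After α: (222, 86).
After α: (218, 84).
After α: (214, 82).
After β⁻: (214, 83).
After β⁻: (214, 84).
Z = 84 is polonium.

Po-214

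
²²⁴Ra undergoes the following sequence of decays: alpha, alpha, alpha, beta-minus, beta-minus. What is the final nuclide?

Po-212

Start: (A, Z) = (224, 88).
After α: (220, 86).
After α: (216, 84).
After α: (212, 82).
After β⁻: (212, 83).
After β⁻: (212, 84).
Z = 84 is polonium.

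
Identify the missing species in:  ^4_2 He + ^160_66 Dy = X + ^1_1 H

Conserve mass number: 4 + 160 = A + 1, so A = 163.
Conserve atomic number: 2 + 66 = Z + 1, so Z = 67.
Z = 67 is holmium, so the species is ^163_67 Ho.

Ho-163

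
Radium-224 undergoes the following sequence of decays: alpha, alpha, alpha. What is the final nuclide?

Start: (A, Z) = (224, 88).
After α: (220, 86).
After α: (216, 84).
After α: (212, 82).
Z = 82 is lead.

Pb-212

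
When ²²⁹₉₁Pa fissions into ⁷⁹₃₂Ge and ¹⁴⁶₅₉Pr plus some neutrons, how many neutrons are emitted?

4

Conserve mass number: 229 = 79 + 146 + k, so k = 229 − 225 = 4.
Check atomic number: 91 = 32 + 59 + 0 = 91. ✓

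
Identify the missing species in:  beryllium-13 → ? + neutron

Conserve mass number: 13 = A + 1, so A = 12.
Conserve atomic number: 4 = Z + 0, so Z = 4.
Z = 4 is beryllium, so the species is beryllium-12.

Be-12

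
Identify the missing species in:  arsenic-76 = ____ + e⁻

Conserve mass number: 76 = A + 0, so A = 76.
Conserve atomic number: 33 = Z − 1, so Z = 34.
Z = 34 is selenium, so the species is selenium-76.

Se-76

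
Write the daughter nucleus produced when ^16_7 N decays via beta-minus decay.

Beta-minus decay: mass number changes by +0, atomic number by +1.
A: 16 = 16; Z: 7 + 1 = 8.
Z = 8 is oxygen, so the daughter is ^16_8 O.

O-16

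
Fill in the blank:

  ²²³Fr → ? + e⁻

Ra-223

Conserve mass number: 223 = A + 0, so A = 223.
Conserve atomic number: 87 = Z − 1, so Z = 88.
Z = 88 is radium, so the species is ²²³Ra.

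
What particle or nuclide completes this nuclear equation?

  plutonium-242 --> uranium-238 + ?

alpha particle

Conserve mass number: 242 = 238 + A, so A = 4.
Conserve atomic number: 94 = 92 + Z, so Z = 2.
A = 4 and Z = 2 is helium-4 — an alpha particle.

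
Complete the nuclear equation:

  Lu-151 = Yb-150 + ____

proton

Conserve mass number: 151 = 150 + A, so A = 1.
Conserve atomic number: 71 = 70 + Z, so Z = 1.
A = 1 and Z = 1 is H-1 — a proton.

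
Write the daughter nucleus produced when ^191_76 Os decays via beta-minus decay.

Beta-minus decay: mass number changes by +0, atomic number by +1.
A: 191 = 191; Z: 76 + 1 = 77.
Z = 77 is iridium, so the daughter is ^191_77 Ir.

Ir-191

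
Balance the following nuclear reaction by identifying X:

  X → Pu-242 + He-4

Cm-246

Conserve mass number: A = 242 + 4, so A = 246.
Conserve atomic number: Z = 94 + 2, so Z = 96.
Z = 96 is curium, so the species is Cm-246.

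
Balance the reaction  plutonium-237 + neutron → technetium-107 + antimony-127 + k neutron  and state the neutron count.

Conserve mass number: 238 = 107 + 127 + k, so k = 238 − 234 = 4.
Check atomic number: 94 = 43 + 51 + 0 = 94. ✓

4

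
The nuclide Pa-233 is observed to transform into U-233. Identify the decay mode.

ΔA = 233 − 233 = 0; ΔZ = 92 − 91 = +1.
A is unchanged and Z rises by 1 — a neutron has become a proton (β⁻ decay).

beta-minus decay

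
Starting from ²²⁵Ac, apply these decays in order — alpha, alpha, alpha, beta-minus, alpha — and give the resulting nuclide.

Pb-209

Start: (A, Z) = (225, 89).
After α: (221, 87).
After α: (217, 85).
After α: (213, 83).
After β⁻: (213, 84).
After α: (209, 82).
Z = 82 is lead.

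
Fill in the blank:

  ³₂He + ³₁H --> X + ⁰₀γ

Conserve mass number: 3 + 3 = A + 0, so A = 6.
Conserve atomic number: 2 + 1 = Z + 0, so Z = 3.
Z = 3 is lithium, so the species is ⁶₃Li.

Li-6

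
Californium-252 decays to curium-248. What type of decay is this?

ΔA = 248 − 252 = -4; ΔZ = 96 − 98 = -2.
A drops by 4 and Z drops by 2 — the signature of alpha emission.

alpha decay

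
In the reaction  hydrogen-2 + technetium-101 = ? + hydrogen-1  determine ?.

Tc-102

Conserve mass number: 2 + 101 = A + 1, so A = 102.
Conserve atomic number: 1 + 43 = Z + 1, so Z = 43.
Z = 43 is technetium, so the species is technetium-102.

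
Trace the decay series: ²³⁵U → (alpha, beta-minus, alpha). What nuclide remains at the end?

Start: (A, Z) = (235, 92).
After α: (231, 90).
After β⁻: (231, 91).
After α: (227, 89).
Z = 89 is actinium.

Ac-227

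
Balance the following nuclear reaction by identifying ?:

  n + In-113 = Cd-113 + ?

proton

Conserve mass number: 1 + 113 = 113 + A, so A = 1.
Conserve atomic number: 0 + 49 = 48 + Z, so Z = 1.
A = 1 and Z = 1 is H-1 — a proton.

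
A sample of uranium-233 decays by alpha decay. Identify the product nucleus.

Th-229

Alpha decay: mass number changes by -4, atomic number by -2.
A: 233 − 4 = 229; Z: 92 − 2 = 90.
Z = 90 is thorium, so the daughter is thorium-229.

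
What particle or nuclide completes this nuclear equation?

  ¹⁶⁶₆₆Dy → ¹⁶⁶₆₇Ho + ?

Conserve mass number: 166 = 166 + A, so A = 0.
Conserve atomic number: 66 = 67 + Z, so Z = -1.
A = 0 and Z = -1 is ⁰₋₁e — a beta-minus particle.

beta-minus particle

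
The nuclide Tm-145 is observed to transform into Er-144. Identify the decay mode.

ΔA = 144 − 145 = -1; ΔZ = 68 − 69 = -1.
A drops by 1 and Z drops by 1 — a proton was emitted.

proton emission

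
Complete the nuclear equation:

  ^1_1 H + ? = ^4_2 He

triton

Conserve mass number: 1 + A = 4, so A = 3.
Conserve atomic number: 1 + Z = 2, so Z = 1.
A = 3 and Z = 1 is ^3_1 H — a triton.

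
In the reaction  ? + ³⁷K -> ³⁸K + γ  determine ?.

Conserve mass number: A + 37 = 38 + 0, so A = 1.
Conserve atomic number: Z + 19 = 19 + 0, so Z = 0.
A = 1 and Z = 0 is ¹n — a neutron.

neutron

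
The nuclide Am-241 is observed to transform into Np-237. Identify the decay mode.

alpha decay

ΔA = 237 − 241 = -4; ΔZ = 93 − 95 = -2.
A drops by 4 and Z drops by 2 — the signature of alpha emission.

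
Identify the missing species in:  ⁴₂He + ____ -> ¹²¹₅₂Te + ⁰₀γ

Sn-117

Conserve mass number: 4 + A = 121 + 0, so A = 117.
Conserve atomic number: 2 + Z = 52 + 0, so Z = 50.
Z = 50 is tin, so the species is ¹¹⁷₅₀Sn.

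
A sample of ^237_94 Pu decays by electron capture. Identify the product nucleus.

Np-237

Electron capture: mass number changes by +0, atomic number by -1.
A: 237 = 237; Z: 94 − 1 = 93.
Z = 93 is neptunium, so the daughter is ^237_93 Np.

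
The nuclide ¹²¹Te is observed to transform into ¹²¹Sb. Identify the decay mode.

beta-plus decay or electron capture

ΔA = 121 − 121 = 0; ΔZ = 51 − 52 = -1.
A is unchanged and Z drops by 1 — a proton has become a neutron (β⁺ emission or electron capture).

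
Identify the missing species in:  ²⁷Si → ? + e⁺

Al-27

Conserve mass number: 27 = A + 0, so A = 27.
Conserve atomic number: 14 = Z + 1, so Z = 13.
Z = 13 is aluminium, so the species is ²⁷Al.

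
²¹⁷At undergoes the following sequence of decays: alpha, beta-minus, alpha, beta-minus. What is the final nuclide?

Bi-209

Start: (A, Z) = (217, 85).
After α: (213, 83).
After β⁻: (213, 84).
After α: (209, 82).
After β⁻: (209, 83).
Z = 83 is bismuth.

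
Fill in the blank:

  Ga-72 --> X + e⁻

Conserve mass number: 72 = A + 0, so A = 72.
Conserve atomic number: 31 = Z − 1, so Z = 32.
Z = 32 is germanium, so the species is Ge-72.

Ge-72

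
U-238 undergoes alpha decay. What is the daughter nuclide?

Alpha decay: mass number changes by -4, atomic number by -2.
A: 238 − 4 = 234; Z: 92 − 2 = 90.
Z = 90 is thorium, so the daughter is Th-234.

Th-234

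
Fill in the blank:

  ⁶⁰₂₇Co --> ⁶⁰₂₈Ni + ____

beta-minus particle

Conserve mass number: 60 = 60 + A, so A = 0.
Conserve atomic number: 27 = 28 + Z, so Z = -1.
A = 0 and Z = -1 is ⁰₋₁e — a beta-minus particle.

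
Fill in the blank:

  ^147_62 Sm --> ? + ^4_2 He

Conserve mass number: 147 = A + 4, so A = 143.
Conserve atomic number: 62 = Z + 2, so Z = 60.
Z = 60 is neodymium, so the species is ^143_60 Nd.

Nd-143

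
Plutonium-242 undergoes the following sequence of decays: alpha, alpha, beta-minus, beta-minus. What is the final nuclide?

U-234

Start: (A, Z) = (242, 94).
After α: (238, 92).
After α: (234, 90).
After β⁻: (234, 91).
After β⁻: (234, 92).
Z = 92 is uranium.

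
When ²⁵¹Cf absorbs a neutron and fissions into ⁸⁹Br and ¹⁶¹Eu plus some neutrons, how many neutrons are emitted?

2

Conserve mass number: 252 = 89 + 161 + k, so k = 252 − 250 = 2.
Check atomic number: 98 = 35 + 63 + 0 = 98. ✓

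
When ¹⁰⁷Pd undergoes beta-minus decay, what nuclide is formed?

Ag-107

Beta-minus decay: mass number changes by +0, atomic number by +1.
A: 107 = 107; Z: 46 + 1 = 47.
Z = 47 is silver, so the daughter is ¹⁰⁷Ag.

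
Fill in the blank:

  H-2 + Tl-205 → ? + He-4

Conserve mass number: 2 + 205 = A + 4, so A = 203.
Conserve atomic number: 1 + 81 = Z + 2, so Z = 80.
Z = 80 is mercury, so the species is Hg-203.

Hg-203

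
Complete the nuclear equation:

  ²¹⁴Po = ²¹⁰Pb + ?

Conserve mass number: 214 = 210 + A, so A = 4.
Conserve atomic number: 84 = 82 + Z, so Z = 2.
A = 4 and Z = 2 is ⁴He — an alpha particle.

alpha particle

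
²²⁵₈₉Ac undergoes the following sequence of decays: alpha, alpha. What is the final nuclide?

At-217

Start: (A, Z) = (225, 89).
After α: (221, 87).
After α: (217, 85).
Z = 85 is astatine.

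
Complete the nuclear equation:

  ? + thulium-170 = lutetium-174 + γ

alpha particle

Conserve mass number: A + 170 = 174 + 0, so A = 4.
Conserve atomic number: Z + 69 = 71 + 0, so Z = 2.
A = 4 and Z = 2 is helium-4 — an alpha particle.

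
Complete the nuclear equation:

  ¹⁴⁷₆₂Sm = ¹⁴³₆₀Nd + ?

alpha particle

Conserve mass number: 147 = 143 + A, so A = 4.
Conserve atomic number: 62 = 60 + Z, so Z = 2.
A = 4 and Z = 2 is ⁴₂He — an alpha particle.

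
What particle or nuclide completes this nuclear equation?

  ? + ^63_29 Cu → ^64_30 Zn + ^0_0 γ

Conserve mass number: A + 63 = 64 + 0, so A = 1.
Conserve atomic number: Z + 29 = 30 + 0, so Z = 1.
A = 1 and Z = 1 is ^1_1 H — a proton.

proton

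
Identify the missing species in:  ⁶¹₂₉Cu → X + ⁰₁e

Ni-61

Conserve mass number: 61 = A + 0, so A = 61.
Conserve atomic number: 29 = Z + 1, so Z = 28.
Z = 28 is nickel, so the species is ⁶¹₂₈Ni.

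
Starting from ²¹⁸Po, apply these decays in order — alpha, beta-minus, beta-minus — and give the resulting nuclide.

Start: (A, Z) = (218, 84).
After α: (214, 82).
After β⁻: (214, 83).
After β⁻: (214, 84).
Z = 84 is polonium.

Po-214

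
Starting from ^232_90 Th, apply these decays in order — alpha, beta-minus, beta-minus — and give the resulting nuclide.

Start: (A, Z) = (232, 90).
After α: (228, 88).
After β⁻: (228, 89).
After β⁻: (228, 90).
Z = 90 is thorium.

Th-228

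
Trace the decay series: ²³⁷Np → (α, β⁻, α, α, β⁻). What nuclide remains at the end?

Start: (A, Z) = (237, 93).
After α: (233, 91).
After β⁻: (233, 92).
After α: (229, 90).
After α: (225, 88).
After β⁻: (225, 89).
Z = 89 is actinium.

Ac-225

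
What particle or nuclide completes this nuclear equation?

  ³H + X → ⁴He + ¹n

Conserve mass number: 3 + A = 4 + 1, so A = 2.
Conserve atomic number: 1 + Z = 2 + 0, so Z = 1.
A = 2 and Z = 1 is ²H — a deuteron.

deuteron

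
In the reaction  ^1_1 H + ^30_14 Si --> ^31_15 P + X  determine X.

gamma ray

Conserve mass number: 1 + 30 = 31 + A, so A = 0.
Conserve atomic number: 1 + 14 = 15 + Z, so Z = 0.
A = 0 and Z = 0 is ^0_0 γ — a gamma ray.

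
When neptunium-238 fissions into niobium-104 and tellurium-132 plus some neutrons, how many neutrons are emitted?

2

Conserve mass number: 238 = 104 + 132 + k, so k = 238 − 236 = 2.
Check atomic number: 93 = 41 + 52 + 0 = 93. ✓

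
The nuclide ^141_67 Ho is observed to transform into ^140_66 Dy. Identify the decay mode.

proton emission

ΔA = 140 − 141 = -1; ΔZ = 66 − 67 = -1.
A drops by 1 and Z drops by 1 — a proton was emitted.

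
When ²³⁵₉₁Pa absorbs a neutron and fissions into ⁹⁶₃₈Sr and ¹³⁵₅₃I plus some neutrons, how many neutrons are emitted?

5

Conserve mass number: 236 = 96 + 135 + k, so k = 236 − 231 = 5.
Check atomic number: 91 = 38 + 53 + 0 = 91. ✓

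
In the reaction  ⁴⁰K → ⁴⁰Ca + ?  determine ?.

Conserve mass number: 40 = 40 + A, so A = 0.
Conserve atomic number: 19 = 20 + Z, so Z = -1.
A = 0 and Z = -1 is e⁻ — a beta-minus particle.

beta-minus particle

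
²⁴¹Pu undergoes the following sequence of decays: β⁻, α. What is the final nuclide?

Start: (A, Z) = (241, 94).
After β⁻: (241, 95).
After α: (237, 93).
Z = 93 is neptunium.

Np-237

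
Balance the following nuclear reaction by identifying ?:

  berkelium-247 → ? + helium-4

Am-243

Conserve mass number: 247 = A + 4, so A = 243.
Conserve atomic number: 97 = Z + 2, so Z = 95.
Z = 95 is americium, so the species is americium-243.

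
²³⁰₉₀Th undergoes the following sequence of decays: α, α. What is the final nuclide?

Start: (A, Z) = (230, 90).
After α: (226, 88).
After α: (222, 86).
Z = 86 is radon.

Rn-222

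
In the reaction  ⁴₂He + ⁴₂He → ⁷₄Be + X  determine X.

Conserve mass number: 4 + 4 = 7 + A, so A = 1.
Conserve atomic number: 2 + 2 = 4 + Z, so Z = 0.
A = 1 and Z = 0 is ¹₀n — a neutron.

neutron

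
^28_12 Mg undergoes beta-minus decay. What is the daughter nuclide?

Al-28

Beta-minus decay: mass number changes by +0, atomic number by +1.
A: 28 = 28; Z: 12 + 1 = 13.
Z = 13 is aluminium, so the daughter is ^28_13 Al.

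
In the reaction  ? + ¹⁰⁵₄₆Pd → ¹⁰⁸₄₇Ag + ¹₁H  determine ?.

Conserve mass number: A + 105 = 108 + 1, so A = 4.
Conserve atomic number: Z + 46 = 47 + 1, so Z = 2.
A = 4 and Z = 2 is ⁴₂He — an alpha particle.

alpha particle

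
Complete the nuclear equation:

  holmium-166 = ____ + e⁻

Er-166

Conserve mass number: 166 = A + 0, so A = 166.
Conserve atomic number: 67 = Z − 1, so Z = 68.
Z = 68 is erbium, so the species is erbium-166.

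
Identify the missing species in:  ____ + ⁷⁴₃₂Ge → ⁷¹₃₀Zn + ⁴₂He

neutron

Conserve mass number: A + 74 = 71 + 4, so A = 1.
Conserve atomic number: Z + 32 = 30 + 2, so Z = 0.
A = 1 and Z = 0 is ¹₀n — a neutron.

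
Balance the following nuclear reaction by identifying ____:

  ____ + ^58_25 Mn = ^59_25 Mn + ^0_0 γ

Conserve mass number: A + 58 = 59 + 0, so A = 1.
Conserve atomic number: Z + 25 = 25 + 0, so Z = 0.
A = 1 and Z = 0 is ^1_0 n — a neutron.

neutron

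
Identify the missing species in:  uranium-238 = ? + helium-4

Th-234

Conserve mass number: 238 = A + 4, so A = 234.
Conserve atomic number: 92 = Z + 2, so Z = 90.
Z = 90 is thorium, so the species is thorium-234.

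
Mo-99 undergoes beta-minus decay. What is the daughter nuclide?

Tc-99

Beta-minus decay: mass number changes by +0, atomic number by +1.
A: 99 = 99; Z: 42 + 1 = 43.
Z = 43 is technetium, so the daughter is Tc-99.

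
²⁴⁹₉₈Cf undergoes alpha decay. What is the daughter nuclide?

Alpha decay: mass number changes by -4, atomic number by -2.
A: 249 − 4 = 245; Z: 98 − 2 = 96.
Z = 96 is curium, so the daughter is ²⁴⁵₉₆Cm.

Cm-245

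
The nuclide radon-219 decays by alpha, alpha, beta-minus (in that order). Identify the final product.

Start: (A, Z) = (219, 86).
After α: (215, 84).
After α: (211, 82).
After β⁻: (211, 83).
Z = 83 is bismuth.

Bi-211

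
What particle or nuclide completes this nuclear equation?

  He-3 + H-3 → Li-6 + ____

gamma ray

Conserve mass number: 3 + 3 = 6 + A, so A = 0.
Conserve atomic number: 2 + 1 = 3 + Z, so Z = 0.
A = 0 and Z = 0 is γ — a gamma ray.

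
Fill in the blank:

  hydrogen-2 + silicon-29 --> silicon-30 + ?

Conserve mass number: 2 + 29 = 30 + A, so A = 1.
Conserve atomic number: 1 + 14 = 14 + Z, so Z = 1.
A = 1 and Z = 1 is hydrogen-1 — a proton.

proton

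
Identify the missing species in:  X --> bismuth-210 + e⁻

Pb-210

Conserve mass number: A = 210 + 0, so A = 210.
Conserve atomic number: Z = 83 − 1, so Z = 82.
Z = 82 is lead, so the species is lead-210.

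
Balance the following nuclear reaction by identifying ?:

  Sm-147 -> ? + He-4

Nd-143

Conserve mass number: 147 = A + 4, so A = 143.
Conserve atomic number: 62 = Z + 2, so Z = 60.
Z = 60 is neodymium, so the species is Nd-143.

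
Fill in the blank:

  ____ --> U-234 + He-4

Conserve mass number: A = 234 + 4, so A = 238.
Conserve atomic number: Z = 92 + 2, so Z = 94.
Z = 94 is plutonium, so the species is Pu-238.

Pu-238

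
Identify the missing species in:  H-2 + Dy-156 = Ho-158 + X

gamma ray

Conserve mass number: 2 + 156 = 158 + A, so A = 0.
Conserve atomic number: 1 + 66 = 67 + Z, so Z = 0.
A = 0 and Z = 0 is γ — a gamma ray.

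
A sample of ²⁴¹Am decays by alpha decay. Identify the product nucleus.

Np-237

Alpha decay: mass number changes by -4, atomic number by -2.
A: 241 − 4 = 237; Z: 95 − 2 = 93.
Z = 93 is neptunium, so the daughter is ²³⁷Np.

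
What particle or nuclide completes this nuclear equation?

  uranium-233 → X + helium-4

Th-229

Conserve mass number: 233 = A + 4, so A = 229.
Conserve atomic number: 92 = Z + 2, so Z = 90.
Z = 90 is thorium, so the species is thorium-229.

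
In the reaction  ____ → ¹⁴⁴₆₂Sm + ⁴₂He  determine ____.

Gd-148

Conserve mass number: A = 144 + 4, so A = 148.
Conserve atomic number: Z = 62 + 2, so Z = 64.
Z = 64 is gadolinium, so the species is ¹⁴⁸₆₄Gd.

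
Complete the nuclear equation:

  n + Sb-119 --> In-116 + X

Conserve mass number: 1 + 119 = 116 + A, so A = 4.
Conserve atomic number: 0 + 51 = 49 + Z, so Z = 2.
A = 4 and Z = 2 is He-4 — an alpha particle.

alpha particle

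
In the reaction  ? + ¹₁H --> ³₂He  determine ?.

Conserve mass number: A + 1 = 3, so A = 2.
Conserve atomic number: Z + 1 = 2, so Z = 1.
A = 2 and Z = 1 is ²₁H — a deuteron.

deuteron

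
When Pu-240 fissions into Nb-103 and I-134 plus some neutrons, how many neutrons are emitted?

3

Conserve mass number: 240 = 103 + 134 + k, so k = 240 − 237 = 3.
Check atomic number: 94 = 41 + 53 + 0 = 94. ✓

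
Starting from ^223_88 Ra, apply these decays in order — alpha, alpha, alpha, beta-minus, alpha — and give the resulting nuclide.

Tl-207

Start: (A, Z) = (223, 88).
After α: (219, 86).
After α: (215, 84).
After α: (211, 82).
After β⁻: (211, 83).
After α: (207, 81).
Z = 81 is thallium.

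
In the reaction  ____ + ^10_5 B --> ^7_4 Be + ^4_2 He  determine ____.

Conserve mass number: A + 10 = 7 + 4, so A = 1.
Conserve atomic number: Z + 5 = 4 + 2, so Z = 1.
A = 1 and Z = 1 is ^1_1 H — a proton.

proton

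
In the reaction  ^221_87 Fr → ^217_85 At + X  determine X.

Conserve mass number: 221 = 217 + A, so A = 4.
Conserve atomic number: 87 = 85 + Z, so Z = 2.
A = 4 and Z = 2 is ^4_2 He — an alpha particle.

alpha particle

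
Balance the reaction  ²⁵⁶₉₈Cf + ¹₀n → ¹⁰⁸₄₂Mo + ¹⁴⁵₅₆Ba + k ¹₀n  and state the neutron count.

4

Conserve mass number: 257 = 108 + 145 + k, so k = 257 − 253 = 4.
Check atomic number: 98 = 42 + 56 + 0 = 98. ✓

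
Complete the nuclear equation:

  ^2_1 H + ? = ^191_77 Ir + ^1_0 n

Conserve mass number: 2 + A = 191 + 1, so A = 190.
Conserve atomic number: 1 + Z = 77 + 0, so Z = 76.
Z = 76 is osmium, so the species is ^190_76 Os.

Os-190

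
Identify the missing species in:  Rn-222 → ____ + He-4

Conserve mass number: 222 = A + 4, so A = 218.
Conserve atomic number: 86 = Z + 2, so Z = 84.
Z = 84 is polonium, so the species is Po-218.

Po-218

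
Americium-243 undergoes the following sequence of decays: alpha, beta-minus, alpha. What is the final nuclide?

U-235

Start: (A, Z) = (243, 95).
After α: (239, 93).
After β⁻: (239, 94).
After α: (235, 92).
Z = 92 is uranium.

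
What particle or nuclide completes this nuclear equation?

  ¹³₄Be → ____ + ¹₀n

Conserve mass number: 13 = A + 1, so A = 12.
Conserve atomic number: 4 = Z + 0, so Z = 4.
Z = 4 is beryllium, so the species is ¹²₄Be.

Be-12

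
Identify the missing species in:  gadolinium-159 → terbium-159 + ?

Conserve mass number: 159 = 159 + A, so A = 0.
Conserve atomic number: 64 = 65 + Z, so Z = -1.
A = 0 and Z = -1 is e⁻ — a beta-minus particle.

beta-minus particle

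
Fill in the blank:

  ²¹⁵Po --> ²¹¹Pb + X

Conserve mass number: 215 = 211 + A, so A = 4.
Conserve atomic number: 84 = 82 + Z, so Z = 2.
A = 4 and Z = 2 is ⁴He — an alpha particle.

alpha particle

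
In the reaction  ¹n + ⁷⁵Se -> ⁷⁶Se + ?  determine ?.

gamma ray

Conserve mass number: 1 + 75 = 76 + A, so A = 0.
Conserve atomic number: 0 + 34 = 34 + Z, so Z = 0.
A = 0 and Z = 0 is γ — a gamma ray.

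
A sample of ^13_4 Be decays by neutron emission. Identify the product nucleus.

Be-12

Neutron emission: mass number changes by -1, atomic number by +0.
A: 13 − 1 = 12; Z: 4 = 4.
Z = 4 is beryllium, so the daughter is ^12_4 Be.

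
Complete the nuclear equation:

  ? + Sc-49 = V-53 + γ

alpha particle

Conserve mass number: A + 49 = 53 + 0, so A = 4.
Conserve atomic number: Z + 21 = 23 + 0, so Z = 2.
A = 4 and Z = 2 is He-4 — an alpha particle.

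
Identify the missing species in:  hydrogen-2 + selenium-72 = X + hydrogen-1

Se-73

Conserve mass number: 2 + 72 = A + 1, so A = 73.
Conserve atomic number: 1 + 34 = Z + 1, so Z = 34.
Z = 34 is selenium, so the species is selenium-73.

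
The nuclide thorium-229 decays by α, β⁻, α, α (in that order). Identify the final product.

At-217

Start: (A, Z) = (229, 90).
After α: (225, 88).
After β⁻: (225, 89).
After α: (221, 87).
After α: (217, 85).
Z = 85 is astatine.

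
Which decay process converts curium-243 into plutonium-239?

ΔA = 239 − 243 = -4; ΔZ = 94 − 96 = -2.
A drops by 4 and Z drops by 2 — the signature of alpha emission.

alpha decay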